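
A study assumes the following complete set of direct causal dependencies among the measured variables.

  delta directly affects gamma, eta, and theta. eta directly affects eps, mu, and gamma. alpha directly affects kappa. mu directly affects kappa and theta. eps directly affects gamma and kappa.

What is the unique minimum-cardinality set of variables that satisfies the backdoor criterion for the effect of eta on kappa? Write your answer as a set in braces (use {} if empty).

Variables eligible for adjustment (non-descendants of eta, excluding eta and kappa): {alpha, delta}.
Backdoor paths from eta to kappa:
  P1: eta <- delta -> theta <- mu -> kappa
  P2: eta <- delta -> gamma <- eps -> kappa
Each backdoor path contains an unconditioned collider, so every path is already blocked with the empty conditioning set:
  P1: blocked at collider theta (neither it nor any descendant is in the conditioning set).
  P2: blocked at collider gamma (neither it nor any descendant is in the conditioning set).
The empty set is therefore the unique smallest valid set.

{}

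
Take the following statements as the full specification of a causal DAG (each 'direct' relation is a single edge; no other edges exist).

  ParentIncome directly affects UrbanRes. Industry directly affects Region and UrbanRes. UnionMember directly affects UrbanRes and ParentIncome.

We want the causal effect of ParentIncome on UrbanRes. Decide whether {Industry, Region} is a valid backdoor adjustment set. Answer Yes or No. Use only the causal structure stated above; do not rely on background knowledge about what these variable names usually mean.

No

Backdoor paths from ParentIncome to UrbanRes (paths whose first edge points into ParentIncome):
  P1: ParentIncome <- UnionMember -> UrbanRes
Condition 1 (no descendant of ParentIncome in the set): holds — descendants of ParentIncome are {UrbanRes}; none are in {Industry, Region}.
Condition 2 (every backdoor path blocked by {Industry, Region}):
  P1: open — no interior node is in the conditioning set.
{Industry, Region} does not satisfy the backdoor criterion.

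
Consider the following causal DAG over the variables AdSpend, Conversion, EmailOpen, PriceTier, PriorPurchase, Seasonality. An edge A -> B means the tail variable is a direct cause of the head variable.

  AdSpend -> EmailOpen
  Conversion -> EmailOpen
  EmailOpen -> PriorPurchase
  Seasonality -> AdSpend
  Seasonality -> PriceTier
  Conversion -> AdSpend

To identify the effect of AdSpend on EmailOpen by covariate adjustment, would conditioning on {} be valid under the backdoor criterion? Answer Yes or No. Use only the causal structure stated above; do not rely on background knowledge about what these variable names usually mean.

Backdoor paths from AdSpend to EmailOpen (paths whose first edge points into AdSpend):
  P1: AdSpend <- Conversion -> EmailOpen
Condition 1 (no descendant of AdSpend in the set): holds — descendants of AdSpend are {EmailOpen, PriorPurchase}; none are in {}.
Condition 2 (every backdoor path blocked by {}):
  P1: open — no interior node is in the conditioning set.
{} does not satisfy the backdoor criterion.

No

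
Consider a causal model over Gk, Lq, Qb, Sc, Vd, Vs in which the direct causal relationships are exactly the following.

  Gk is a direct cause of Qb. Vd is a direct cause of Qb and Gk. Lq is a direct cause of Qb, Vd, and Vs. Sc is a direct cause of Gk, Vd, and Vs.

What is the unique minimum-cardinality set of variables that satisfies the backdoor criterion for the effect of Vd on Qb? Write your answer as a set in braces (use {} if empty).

Variables eligible for adjustment (non-descendants of Vd, excluding Vd and Qb): {Lq, Sc, Vs}.
Backdoor paths from Vd to Qb:
  P1: Vd <- Sc -> Gk -> Qb
  P2: Vd <- Sc -> Vs <- Lq -> Qb
  P3: Vd <- Lq -> Qb
  P4: Vd <- Lq -> Vs <- Sc -> Gk -> Qb
The empty set is not sufficient: P1 (Vd <- Sc -> Gk -> Qb) has no collider blocking it and no conditioned non-collider, so it is open.
Try {Lq, Sc}:
  P1: blocked at fork node Sc ∈ conditioning set.
  P2: blocked at fork node Sc ∈ conditioning set.
  P3: blocked at fork node Lq ∈ conditioning set.
  P4: blocked at fork node Lq ∈ conditioning set.
{Lq, Sc} contains no descendant of Vd and blocks every backdoor path.
Every element of {Lq, Sc} is needed (dropping Lq leaves P3 open; dropping Sc leaves P1 open), so no proper subset is valid.
Among all size-2 subsets of the eligible variables, only {Lq, Sc} blocks every backdoor path, so it is the unique smallest valid adjustment set.

{Lq, Sc}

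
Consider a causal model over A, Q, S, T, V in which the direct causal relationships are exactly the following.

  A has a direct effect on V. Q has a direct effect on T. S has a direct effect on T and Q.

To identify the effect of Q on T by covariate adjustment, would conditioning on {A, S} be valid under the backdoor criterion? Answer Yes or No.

Yes

Backdoor paths from Q to T (paths whose first edge points into Q):
  P1: Q <- S -> T
Condition 1 (no descendant of Q in the set): holds — descendants of Q are {T}; none are in {A, S}.
Condition 2 (every backdoor path blocked by {A, S}):
  P1: blocked at fork node S ∈ conditioning set.
{A, S} satisfies the backdoor criterion.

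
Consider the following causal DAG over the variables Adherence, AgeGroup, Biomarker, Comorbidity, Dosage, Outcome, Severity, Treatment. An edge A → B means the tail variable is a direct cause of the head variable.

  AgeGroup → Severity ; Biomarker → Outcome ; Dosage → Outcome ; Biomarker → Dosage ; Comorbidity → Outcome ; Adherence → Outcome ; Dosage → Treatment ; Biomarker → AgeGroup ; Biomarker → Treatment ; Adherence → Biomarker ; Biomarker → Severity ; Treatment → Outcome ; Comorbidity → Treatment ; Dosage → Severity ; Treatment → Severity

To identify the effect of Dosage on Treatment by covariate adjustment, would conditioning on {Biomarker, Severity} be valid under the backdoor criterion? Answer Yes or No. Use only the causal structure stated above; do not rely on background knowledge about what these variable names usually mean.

Backdoor paths from Dosage to Treatment (paths whose first edge points into Dosage):
  P1: Dosage <- Biomarker <- Adherence -> Outcome <- Comorbidity -> Treatment
  P2: Dosage <- Biomarker <- Adherence -> Outcome <- Treatment
  P3: Dosage <- Biomarker -> Treatment
  P4: Dosage <- Biomarker -> Outcome <- Comorbidity -> Treatment
  P5: Dosage <- Biomarker -> Outcome <- Treatment
  P6: Dosage <- Biomarker -> AgeGroup -> Severity <- Treatment
  P7: Dosage <- Biomarker -> Severity <- Treatment
Condition 1 (no descendant of Dosage in the set): FAILS — Severity is a descendant of Dosage.
Condition 2 (every backdoor path blocked by {Biomarker, Severity}):
  P1: blocked at chain node Biomarker ∈ conditioning set.
  P2: blocked at chain node Biomarker ∈ conditioning set.
  P3: blocked at fork node Biomarker ∈ conditioning set.
  P4: blocked at fork node Biomarker ∈ conditioning set.
  P5: blocked at fork node Biomarker ∈ conditioning set.
  P6: blocked at fork node Biomarker ∈ conditioning set.
  P7: blocked at fork node Biomarker ∈ conditioning set.
{Biomarker, Severity} does not satisfy the backdoor criterion.

No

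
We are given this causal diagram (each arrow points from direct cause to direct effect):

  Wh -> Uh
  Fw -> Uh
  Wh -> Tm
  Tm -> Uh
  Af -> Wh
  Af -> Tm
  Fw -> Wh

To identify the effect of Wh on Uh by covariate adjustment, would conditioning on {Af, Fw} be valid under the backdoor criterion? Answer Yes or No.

Backdoor paths from Wh to Uh (paths whose first edge points into Wh):
  P1: Wh <- Fw -> Uh
  P2: Wh <- Af -> Tm -> Uh
Condition 1 (no descendant of Wh in the set): holds — descendants of Wh are {Tm, Uh}; none are in {Af, Fw}.
Condition 2 (every backdoor path blocked by {Af, Fw}):
  P1: blocked at fork node Fw ∈ conditioning set.
  P2: blocked at fork node Af ∈ conditioning set.
{Af, Fw} satisfies the backdoor criterion.

Yes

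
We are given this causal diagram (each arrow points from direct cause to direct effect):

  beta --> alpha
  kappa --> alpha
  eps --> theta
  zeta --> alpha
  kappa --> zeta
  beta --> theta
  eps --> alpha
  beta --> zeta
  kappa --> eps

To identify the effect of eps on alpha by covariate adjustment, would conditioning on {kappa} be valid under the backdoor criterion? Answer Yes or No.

Yes

Backdoor paths from eps to alpha (paths whose first edge points into eps):
  P1: eps <- kappa -> zeta <- beta -> alpha
  P2: eps <- kappa -> zeta -> alpha
  P3: eps <- kappa -> alpha
Condition 1 (no descendant of eps in the set): holds — descendants of eps are {alpha, theta}; none are in {kappa}.
Condition 2 (every backdoor path blocked by {kappa}):
  P1: blocked at fork node kappa ∈ conditioning set.
  P2: blocked at fork node kappa ∈ conditioning set.
  P3: blocked at fork node kappa ∈ conditioning set.
{kappa} satisfies the backdoor criterion.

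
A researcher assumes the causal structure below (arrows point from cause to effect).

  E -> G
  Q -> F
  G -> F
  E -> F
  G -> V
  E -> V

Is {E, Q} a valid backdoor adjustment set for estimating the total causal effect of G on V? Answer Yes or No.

Backdoor paths from G to V (paths whose first edge points into G):
  P1: G <- E -> V
Condition 1 (no descendant of G in the set): holds — descendants of G are {F, V}; none are in {E, Q}.
Condition 2 (every backdoor path blocked by {E, Q}):
  P1: blocked at fork node E ∈ conditioning set.
{E, Q} satisfies the backdoor criterion.

Yes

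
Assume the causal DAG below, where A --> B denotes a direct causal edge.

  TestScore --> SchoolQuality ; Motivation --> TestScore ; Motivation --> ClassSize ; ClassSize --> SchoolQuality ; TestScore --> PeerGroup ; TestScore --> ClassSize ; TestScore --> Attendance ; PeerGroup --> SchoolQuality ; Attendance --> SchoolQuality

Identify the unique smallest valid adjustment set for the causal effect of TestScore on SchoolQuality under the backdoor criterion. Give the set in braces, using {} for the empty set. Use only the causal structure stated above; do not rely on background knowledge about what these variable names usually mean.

Variables eligible for adjustment (non-descendants of TestScore, excluding TestScore and SchoolQuality): {Motivation}.
Backdoor paths from TestScore to SchoolQuality:
  P1: TestScore <- Motivation -> ClassSize -> SchoolQuality
The empty set is not sufficient: P1 (TestScore <- Motivation -> ClassSize -> SchoolQuality) has no collider blocking it and no conditioned non-collider, so it is open.
Try {Motivation}:
  P1: blocked at fork node Motivation ∈ conditioning set.
{Motivation} contains no descendant of TestScore and blocks every backdoor path.
{Motivation} is the unique smallest valid adjustment set.

{Motivation}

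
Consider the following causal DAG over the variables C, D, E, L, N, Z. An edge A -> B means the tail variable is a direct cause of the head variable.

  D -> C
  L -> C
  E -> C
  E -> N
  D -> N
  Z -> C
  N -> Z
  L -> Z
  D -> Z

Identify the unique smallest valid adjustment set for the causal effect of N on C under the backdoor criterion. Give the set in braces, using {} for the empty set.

Variables eligible for adjustment (non-descendants of N, excluding N and C): {D, E, L}.
Backdoor paths from N to C:
  P1: N <- E -> C
  P2: N <- D -> Z <- L -> C
  P3: N <- D -> Z -> C
  P4: N <- D -> C
The empty set is not sufficient: P1 (N <- E -> C) has no collider blocking it and no conditioned non-collider, so it is open.
Try {D, E}:
  P1: blocked at fork node E ∈ conditioning set.
  P2: blocked at fork node D ∈ conditioning set.
  P3: blocked at fork node D ∈ conditioning set.
  P4: blocked at fork node D ∈ conditioning set.
{D, E} contains no descendant of N and blocks every backdoor path.
Every element of {D, E} is needed (dropping D leaves P3 open; dropping E leaves P1 open), so no proper subset is valid.
Among all size-2 subsets of the eligible variables, only {D, E} blocks every backdoor path, so it is the unique smallest valid adjustment set.

{D, E}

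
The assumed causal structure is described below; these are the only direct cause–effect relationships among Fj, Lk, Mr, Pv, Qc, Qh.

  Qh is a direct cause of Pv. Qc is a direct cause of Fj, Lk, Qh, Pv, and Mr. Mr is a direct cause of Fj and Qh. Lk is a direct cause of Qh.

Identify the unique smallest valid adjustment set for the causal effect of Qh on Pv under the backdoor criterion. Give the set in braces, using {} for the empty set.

Variables eligible for adjustment (non-descendants of Qh, excluding Qh and Pv): {Fj, Lk, Mr, Qc}.
Backdoor paths from Qh to Pv:
  P1: Qh <- Qc -> Pv
  P2: Qh <- Lk <- Qc -> Pv
  P3: Qh <- Mr <- Qc -> Pv
  P4: Qh <- Mr -> Fj <- Qc -> Pv
The empty set is not sufficient: P1 (Qh <- Qc -> Pv) has no collider blocking it and no conditioned non-collider, so it is open.
Try {Qc}:
  P1: blocked at fork node Qc ∈ conditioning set.
  P2: blocked at fork node Qc ∈ conditioning set.
  P3: blocked at fork node Qc ∈ conditioning set.
  P4: blocked at collider Fj (neither it nor any descendant is in the conditioning set).
{Qc} contains no descendant of Qh and blocks every backdoor path.
No other singleton works — e.g. {Lk} leaves P1 open — so {Qc} is the unique smallest valid adjustment set.

{Qc}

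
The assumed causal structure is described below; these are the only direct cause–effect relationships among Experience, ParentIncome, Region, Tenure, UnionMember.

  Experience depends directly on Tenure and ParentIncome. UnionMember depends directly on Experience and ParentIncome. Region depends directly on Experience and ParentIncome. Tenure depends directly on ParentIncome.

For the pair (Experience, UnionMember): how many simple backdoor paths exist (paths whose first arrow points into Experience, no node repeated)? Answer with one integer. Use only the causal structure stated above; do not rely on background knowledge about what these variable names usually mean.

A backdoor path from Experience to UnionMember is any simple undirected path whose first edge points into Experience (i.e. leaves Experience via a parent).
Parents of Experience: {ParentIncome, Tenure}.
Enumerating:
  P1: Experience <- ParentIncome -> UnionMember
  P2: Experience <- Tenure <- ParentIncome -> UnionMember
That exhausts the simple backdoor paths. Count: 2.

2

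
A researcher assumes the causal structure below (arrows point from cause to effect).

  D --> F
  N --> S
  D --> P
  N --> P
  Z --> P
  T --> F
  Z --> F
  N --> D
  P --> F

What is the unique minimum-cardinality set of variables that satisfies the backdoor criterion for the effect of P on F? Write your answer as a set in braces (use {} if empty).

{D, Z}

Variables eligible for adjustment (non-descendants of P, excluding P and F): {D, N, S, T, Z}.
Backdoor paths from P to F:
  P1: P <- N -> D -> F
  P2: P <- Z -> F
  P3: P <- D -> F
The empty set is not sufficient: P1 (P <- N -> D -> F) has no collider blocking it and no conditioned non-collider, so it is open.
Try {D, Z}:
  P1: blocked at chain node D ∈ conditioning set.
  P2: blocked at fork node Z ∈ conditioning set.
  P3: blocked at fork node D ∈ conditioning set.
{D, Z} contains no descendant of P and blocks every backdoor path.
Every element of {D, Z} is needed (dropping D leaves P1 open; dropping Z leaves P2 open), so no proper subset is valid.
Among all size-2 subsets of the eligible variables, only {D, Z} blocks every backdoor path, so it is the unique smallest valid adjustment set.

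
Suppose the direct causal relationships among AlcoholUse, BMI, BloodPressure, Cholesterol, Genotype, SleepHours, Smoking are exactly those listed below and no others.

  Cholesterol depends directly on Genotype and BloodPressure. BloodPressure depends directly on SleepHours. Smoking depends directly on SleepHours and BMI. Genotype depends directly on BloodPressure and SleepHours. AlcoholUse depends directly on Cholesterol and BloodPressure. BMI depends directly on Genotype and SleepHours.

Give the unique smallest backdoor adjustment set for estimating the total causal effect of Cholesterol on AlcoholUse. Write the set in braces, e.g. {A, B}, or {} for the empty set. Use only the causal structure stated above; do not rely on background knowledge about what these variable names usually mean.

{BloodPressure}

Variables eligible for adjustment (non-descendants of Cholesterol, excluding Cholesterol and AlcoholUse): {BMI, BloodPressure, Genotype, SleepHours, Smoking}.
Backdoor paths from Cholesterol to AlcoholUse:
  P1: Cholesterol <- BloodPressure -> AlcoholUse
  P2: Cholesterol <- Genotype <- SleepHours -> BloodPressure -> AlcoholUse
  P3: Cholesterol <- Genotype <- BloodPressure -> AlcoholUse
  P4: Cholesterol <- Genotype -> BMI <- SleepHours -> BloodPressure -> AlcoholUse
  P5: Cholesterol <- Genotype -> BMI -> Smoking <- SleepHours -> BloodPressure -> AlcoholUse
The empty set is not sufficient: P1 (Cholesterol <- BloodPressure -> AlcoholUse) has no collider blocking it and no conditioned non-collider, so it is open.
Try {BloodPressure}:
  P1: blocked at fork node BloodPressure ∈ conditioning set.
  P2: blocked at chain node BloodPressure ∈ conditioning set.
  P3: blocked at fork node BloodPressure ∈ conditioning set.
  P4: blocked at collider BMI (neither it nor any descendant is in the conditioning set).
  P5: blocked at collider Smoking (neither it nor any descendant is in the conditioning set).
{BloodPressure} contains no descendant of Cholesterol and blocks every backdoor path.
No other singleton works — e.g. {SleepHours} leaves P1 open — so {BloodPressure} is the unique smallest valid adjustment set.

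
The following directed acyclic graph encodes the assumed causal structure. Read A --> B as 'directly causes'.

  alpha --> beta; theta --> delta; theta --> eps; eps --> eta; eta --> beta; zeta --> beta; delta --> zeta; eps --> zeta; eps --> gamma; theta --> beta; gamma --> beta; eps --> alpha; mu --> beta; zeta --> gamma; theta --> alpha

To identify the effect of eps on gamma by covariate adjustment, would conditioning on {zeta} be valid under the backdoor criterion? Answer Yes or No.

Backdoor paths from eps to gamma (paths whose first edge points into eps):
  P1: eps <- theta -> alpha -> beta <- zeta -> gamma
  P2: eps <- theta -> alpha -> beta <- gamma
  P3: eps <- theta -> delta -> zeta -> gamma
  P4: eps <- theta -> delta -> zeta -> beta <- gamma
  P5: eps <- theta -> beta <- zeta -> gamma
  P6: eps <- theta -> beta <- gamma
Condition 1 (no descendant of eps in the set): FAILS — zeta is a descendant of eps.
Condition 2 (every backdoor path blocked by {zeta}):
  P1: blocked at collider beta (neither it nor any descendant is in the conditioning set).
  P2: blocked at collider beta (neither it nor any descendant is in the conditioning set).
  P3: blocked at chain node zeta ∈ conditioning set.
  P4: blocked at chain node zeta ∈ conditioning set.
  P5: blocked at collider beta (neither it nor any descendant is in the conditioning set).
  P6: blocked at collider beta (neither it nor any descendant is in the conditioning set).
{zeta} does not satisfy the backdoor criterion.

No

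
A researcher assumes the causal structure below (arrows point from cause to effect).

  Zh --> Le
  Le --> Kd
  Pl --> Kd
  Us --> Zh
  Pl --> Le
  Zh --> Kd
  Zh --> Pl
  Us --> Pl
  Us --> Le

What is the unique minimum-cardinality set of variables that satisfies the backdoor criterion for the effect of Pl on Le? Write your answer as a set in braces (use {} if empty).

{Us, Zh}

Variables eligible for adjustment (non-descendants of Pl, excluding Pl and Le): {Us, Zh}.
Backdoor paths from Pl to Le:
  P1: Pl <- Us -> Zh -> Le
  P2: Pl <- Us -> Zh -> Kd <- Le
  P3: Pl <- Us -> Le
  P4: Pl <- Zh <- Us -> Le
  P5: Pl <- Zh -> Le
  P6: Pl <- Zh -> Kd <- Le
The empty set is not sufficient: P1 (Pl <- Us -> Zh -> Le) has no collider blocking it and no conditioned non-collider, so it is open.
Try {Us, Zh}:
  P1: blocked at fork node Us ∈ conditioning set.
  P2: blocked at fork node Us ∈ conditioning set.
  P3: blocked at fork node Us ∈ conditioning set.
  P4: blocked at chain node Zh ∈ conditioning set.
  P5: blocked at fork node Zh ∈ conditioning set.
  P6: blocked at fork node Zh ∈ conditioning set.
{Us, Zh} contains no descendant of Pl and blocks every backdoor path.
Every element of {Us, Zh} is needed (dropping Us leaves P3 open; dropping Zh leaves P5 open), so no proper subset is valid.
Among all size-2 subsets of the eligible variables, only {Us, Zh} blocks every backdoor path, so it is the unique smallest valid adjustment set.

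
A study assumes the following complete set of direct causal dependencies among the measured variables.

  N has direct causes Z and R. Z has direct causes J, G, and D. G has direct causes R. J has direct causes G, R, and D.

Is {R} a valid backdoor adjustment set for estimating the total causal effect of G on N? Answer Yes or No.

Yes

Backdoor paths from G to N (paths whose first edge points into G):
  P1: G <- R -> J <- D -> Z -> N
  P2: G <- R -> J -> Z -> N
  P3: G <- R -> N
Condition 1 (no descendant of G in the set): holds — descendants of G are {J, N, Z}; none are in {R}.
Condition 2 (every backdoor path blocked by {R}):
  P1: blocked at fork node R ∈ conditioning set.
  P2: blocked at fork node R ∈ conditioning set.
  P3: blocked at fork node R ∈ conditioning set.
{R} satisfies the backdoor criterion.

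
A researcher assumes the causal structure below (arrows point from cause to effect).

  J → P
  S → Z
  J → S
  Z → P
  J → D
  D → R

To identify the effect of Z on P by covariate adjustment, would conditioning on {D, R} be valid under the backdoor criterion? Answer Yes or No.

No

Backdoor paths from Z to P (paths whose first edge points into Z):
  P1: Z <- S <- J -> P
Condition 1 (no descendant of Z in the set): holds — descendants of Z are {P}; none are in {D, R}.
Condition 2 (every backdoor path blocked by {D, R}):
  P1: open — no interior node is in the conditioning set.
{D, R} does not satisfy the backdoor criterion.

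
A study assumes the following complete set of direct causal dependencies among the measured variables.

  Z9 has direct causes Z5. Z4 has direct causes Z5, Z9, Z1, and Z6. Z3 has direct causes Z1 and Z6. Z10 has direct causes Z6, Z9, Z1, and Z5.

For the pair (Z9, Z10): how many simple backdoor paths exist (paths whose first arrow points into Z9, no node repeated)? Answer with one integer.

A backdoor path from Z9 to Z10 is any simple undirected path whose first edge points into Z9 (i.e. leaves Z9 via a parent).
Parents of Z9: {Z5}.
Enumerating:
  P1: Z9 <- Z5 -> Z4 <- Z6 -> Z3 <- Z1 -> Z10
  P2: Z9 <- Z5 -> Z4 <- Z6 -> Z10
  P3: Z9 <- Z5 -> Z4 <- Z1 -> Z3 <- Z6 -> Z10
  P4: Z9 <- Z5 -> Z4 <- Z1 -> Z10
  P5: Z9 <- Z5 -> Z10
That exhausts the simple backdoor paths. Count: 5.

5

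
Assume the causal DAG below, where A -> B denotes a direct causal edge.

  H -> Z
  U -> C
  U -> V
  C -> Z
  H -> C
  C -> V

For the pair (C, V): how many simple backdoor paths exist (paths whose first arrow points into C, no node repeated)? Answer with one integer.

1

A backdoor path from C to V is any simple undirected path whose first edge points into C (i.e. leaves C via a parent).
Parents of C: {H, U}.
Enumerating:
  P1: C <- U -> V
That exhausts the simple backdoor paths. Count: 1.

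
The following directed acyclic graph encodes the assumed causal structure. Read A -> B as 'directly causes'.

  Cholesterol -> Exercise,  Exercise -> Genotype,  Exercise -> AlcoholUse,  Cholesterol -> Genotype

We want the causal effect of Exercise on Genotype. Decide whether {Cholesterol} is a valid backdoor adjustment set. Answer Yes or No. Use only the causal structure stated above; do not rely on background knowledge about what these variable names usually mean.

Yes

Backdoor paths from Exercise to Genotype (paths whose first edge points into Exercise):
  P1: Exercise <- Cholesterol -> Genotype
Condition 1 (no descendant of Exercise in the set): holds — descendants of Exercise are {AlcoholUse, Genotype}; none are in {Cholesterol}.
Condition 2 (every backdoor path blocked by {Cholesterol}):
  P1: blocked at fork node Cholesterol ∈ conditioning set.
{Cholesterol} satisfies the backdoor criterion.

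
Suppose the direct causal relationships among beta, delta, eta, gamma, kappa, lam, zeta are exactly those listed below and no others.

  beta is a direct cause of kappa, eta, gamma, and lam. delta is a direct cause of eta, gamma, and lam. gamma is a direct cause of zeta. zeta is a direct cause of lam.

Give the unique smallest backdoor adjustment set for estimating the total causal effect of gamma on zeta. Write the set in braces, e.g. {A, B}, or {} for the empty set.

{}

Variables eligible for adjustment (non-descendants of gamma, excluding gamma and zeta): {beta, delta, eta, kappa}.
Backdoor paths from gamma to zeta:
  P1: gamma <- beta -> eta <- delta -> lam <- zeta
  P2: gamma <- beta -> lam <- zeta
  P3: gamma <- delta -> eta <- beta -> lam <- zeta
  P4: gamma <- delta -> lam <- zeta
Each backdoor path contains an unconditioned collider, so every path is already blocked with the empty conditioning set:
  P1: blocked at collider eta (neither it nor any descendant is in the conditioning set).
  P2: blocked at collider lam (neither it nor any descendant is in the conditioning set).
  P3: blocked at collider eta (neither it nor any descendant is in the conditioning set).
  P4: blocked at collider lam (neither it nor any descendant is in the conditioning set).
The empty set is therefore the unique smallest valid set.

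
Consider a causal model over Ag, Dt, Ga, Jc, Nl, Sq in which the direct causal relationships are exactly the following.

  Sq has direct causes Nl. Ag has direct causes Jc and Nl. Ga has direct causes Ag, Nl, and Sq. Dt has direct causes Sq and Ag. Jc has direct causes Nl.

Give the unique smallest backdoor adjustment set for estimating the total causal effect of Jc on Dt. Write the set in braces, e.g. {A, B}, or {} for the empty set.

Variables eligible for adjustment (non-descendants of Jc, excluding Jc and Dt): {Nl, Sq}.
Backdoor paths from Jc to Dt:
  P1: Jc <- Nl -> Sq -> Dt
  P2: Jc <- Nl -> Sq -> Ga <- Ag -> Dt
  P3: Jc <- Nl -> Ag -> Dt
  P4: Jc <- Nl -> Ag -> Ga <- Sq -> Dt
  P5: Jc <- Nl -> Ga <- Sq -> Dt
  P6: Jc <- Nl -> Ga <- Ag -> Dt
The empty set is not sufficient: P1 (Jc <- Nl -> Sq -> Dt) has no collider blocking it and no conditioned non-collider, so it is open.
Try {Nl}:
  P1: blocked at fork node Nl ∈ conditioning set.
  P2: blocked at fork node Nl ∈ conditioning set.
  P3: blocked at fork node Nl ∈ conditioning set.
  P4: blocked at fork node Nl ∈ conditioning set.
  P5: blocked at fork node Nl ∈ conditioning set.
  P6: blocked at fork node Nl ∈ conditioning set.
{Nl} contains no descendant of Jc and blocks every backdoor path.
No other singleton works — e.g. {Sq} leaves P3 open — so {Nl} is the unique smallest valid adjustment set.

{Nl}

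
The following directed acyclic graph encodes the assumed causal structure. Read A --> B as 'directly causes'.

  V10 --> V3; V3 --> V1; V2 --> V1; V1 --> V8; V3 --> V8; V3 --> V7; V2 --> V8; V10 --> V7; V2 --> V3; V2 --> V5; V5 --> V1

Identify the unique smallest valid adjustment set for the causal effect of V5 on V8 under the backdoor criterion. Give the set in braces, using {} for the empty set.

{V2}

Variables eligible for adjustment (non-descendants of V5, excluding V5 and V8): {V10, V2, V3, V7}.
Backdoor paths from V5 to V8:
  P1: V5 <- V2 -> V3 -> V1 -> V8
  P2: V5 <- V2 -> V3 -> V8
  P3: V5 <- V2 -> V1 <- V3 -> V8
  P4: V5 <- V2 -> V1 -> V8
  P5: V5 <- V2 -> V8
The empty set is not sufficient: P1 (V5 <- V2 -> V3 -> V1 -> V8) has no collider blocking it and no conditioned non-collider, so it is open.
Try {V2}:
  P1: blocked at fork node V2 ∈ conditioning set.
  P2: blocked at fork node V2 ∈ conditioning set.
  P3: blocked at fork node V2 ∈ conditioning set.
  P4: blocked at fork node V2 ∈ conditioning set.
  P5: blocked at fork node V2 ∈ conditioning set.
{V2} contains no descendant of V5 and blocks every backdoor path.
No other singleton works — e.g. {V10} leaves P1 open — so {V2} is the unique smallest valid adjustment set.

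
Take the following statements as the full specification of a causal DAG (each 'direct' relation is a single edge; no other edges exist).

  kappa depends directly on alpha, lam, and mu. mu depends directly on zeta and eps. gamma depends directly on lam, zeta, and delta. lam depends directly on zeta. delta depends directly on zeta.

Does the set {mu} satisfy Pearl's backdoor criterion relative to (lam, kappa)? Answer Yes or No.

Backdoor paths from lam to kappa (paths whose first edge points into lam):
  P1: lam <- zeta -> mu -> kappa
Condition 1 (no descendant of lam in the set): holds — descendants of lam are {gamma, kappa}; none are in {mu}.
Condition 2 (every backdoor path blocked by {mu}):
  P1: blocked at chain node mu ∈ conditioning set.
{mu} satisfies the backdoor criterion.

Yes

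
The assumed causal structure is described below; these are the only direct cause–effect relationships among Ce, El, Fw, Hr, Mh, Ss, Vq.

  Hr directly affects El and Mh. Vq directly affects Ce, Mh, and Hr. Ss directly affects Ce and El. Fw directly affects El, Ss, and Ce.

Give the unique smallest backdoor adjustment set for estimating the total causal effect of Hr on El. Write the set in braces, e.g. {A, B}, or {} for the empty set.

{}

Variables eligible for adjustment (non-descendants of Hr, excluding Hr and El): {Ce, Fw, Ss, Vq}.
Backdoor paths from Hr to El:
  P1: Hr <- Vq -> Ce <- Fw -> Ss -> El
  P2: Hr <- Vq -> Ce <- Fw -> El
  P3: Hr <- Vq -> Ce <- Ss <- Fw -> El
  P4: Hr <- Vq -> Ce <- Ss -> El
Each backdoor path contains an unconditioned collider, so every path is already blocked with the empty conditioning set:
  P1: blocked at collider Ce (neither it nor any descendant is in the conditioning set).
  P2: blocked at collider Ce (neither it nor any descendant is in the conditioning set).
  P3: blocked at collider Ce (neither it nor any descendant is in the conditioning set).
  P4: blocked at collider Ce (neither it nor any descendant is in the conditioning set).
The empty set is therefore the unique smallest valid set.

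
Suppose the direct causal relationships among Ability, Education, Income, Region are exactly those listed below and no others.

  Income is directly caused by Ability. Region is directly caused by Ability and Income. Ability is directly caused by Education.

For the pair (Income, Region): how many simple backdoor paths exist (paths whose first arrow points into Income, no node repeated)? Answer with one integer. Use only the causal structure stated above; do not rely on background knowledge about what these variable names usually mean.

1

A backdoor path from Income to Region is any simple undirected path whose first edge points into Income (i.e. leaves Income via a parent).
Parents of Income: {Ability}.
Enumerating:
  P1: Income <- Ability -> Region
That exhausts the simple backdoor paths. Count: 1.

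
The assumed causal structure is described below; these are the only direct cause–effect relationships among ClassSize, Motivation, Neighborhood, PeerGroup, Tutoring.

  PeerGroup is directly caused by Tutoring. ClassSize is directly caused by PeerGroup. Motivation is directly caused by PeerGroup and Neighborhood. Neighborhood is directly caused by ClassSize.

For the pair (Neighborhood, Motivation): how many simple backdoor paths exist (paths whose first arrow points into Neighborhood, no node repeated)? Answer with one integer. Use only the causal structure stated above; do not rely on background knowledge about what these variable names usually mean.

A backdoor path from Neighborhood to Motivation is any simple undirected path whose first edge points into Neighborhood (i.e. leaves Neighborhood via a parent).
Parents of Neighborhood: {ClassSize}.
Enumerating:
  P1: Neighborhood <- ClassSize <- PeerGroup -> Motivation
That exhausts the simple backdoor paths. Count: 1.

1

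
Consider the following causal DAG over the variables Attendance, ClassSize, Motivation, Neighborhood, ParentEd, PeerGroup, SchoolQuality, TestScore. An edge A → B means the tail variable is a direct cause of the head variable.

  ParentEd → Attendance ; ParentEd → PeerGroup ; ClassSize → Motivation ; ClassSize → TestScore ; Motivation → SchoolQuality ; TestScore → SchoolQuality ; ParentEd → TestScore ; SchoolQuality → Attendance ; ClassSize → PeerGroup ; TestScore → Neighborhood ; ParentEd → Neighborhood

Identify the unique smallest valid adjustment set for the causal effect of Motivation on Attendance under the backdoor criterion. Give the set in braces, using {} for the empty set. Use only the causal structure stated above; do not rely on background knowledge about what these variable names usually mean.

Variables eligible for adjustment (non-descendants of Motivation, excluding Motivation and Attendance): {ClassSize, Neighborhood, ParentEd, PeerGroup, TestScore}.
Backdoor paths from Motivation to Attendance:
  P1: Motivation <- ClassSize -> PeerGroup <- ParentEd -> TestScore -> SchoolQuality -> Attendance
  P2: Motivation <- ClassSize -> PeerGroup <- ParentEd -> Attendance
  P3: Motivation <- ClassSize -> PeerGroup <- ParentEd -> Neighborhood <- TestScore -> SchoolQuality -> Attendance
  P4: Motivation <- ClassSize -> TestScore <- ParentEd -> Attendance
  P5: Motivation <- ClassSize -> TestScore -> SchoolQuality -> Attendance
  P6: Motivation <- ClassSize -> TestScore -> Neighborhood <- ParentEd -> Attendance
The empty set is not sufficient: P5 (Motivation <- ClassSize -> TestScore -> SchoolQuality -> Attendance) has no collider blocking it and no conditioned non-collider, so it is open.
Try {ClassSize}:
  P1: blocked at fork node ClassSize ∈ conditioning set.
  P2: blocked at fork node ClassSize ∈ conditioning set.
  P3: blocked at fork node ClassSize ∈ conditioning set.
  P4: blocked at fork node ClassSize ∈ conditioning set.
  P5: blocked at fork node ClassSize ∈ conditioning set.
  P6: blocked at fork node ClassSize ∈ conditioning set.
{ClassSize} contains no descendant of Motivation and blocks every backdoor path.
No other singleton works — e.g. {ParentEd} leaves P5 open — so {ClassSize} is the unique smallest valid adjustment set.

{ClassSize}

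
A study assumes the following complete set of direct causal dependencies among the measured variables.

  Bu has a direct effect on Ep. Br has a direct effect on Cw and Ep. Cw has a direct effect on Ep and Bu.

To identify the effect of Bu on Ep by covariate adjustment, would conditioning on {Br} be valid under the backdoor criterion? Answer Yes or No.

Backdoor paths from Bu to Ep (paths whose first edge points into Bu):
  P1: Bu <- Cw <- Br -> Ep
  P2: Bu <- Cw -> Ep
Condition 1 (no descendant of Bu in the set): holds — descendants of Bu are {Ep}; none are in {Br}.
Condition 2 (every backdoor path blocked by {Br}):
  P1: blocked at fork node Br ∈ conditioning set.
  P2: open — no interior node is in the conditioning set.
{Br} does not satisfy the backdoor criterion.

No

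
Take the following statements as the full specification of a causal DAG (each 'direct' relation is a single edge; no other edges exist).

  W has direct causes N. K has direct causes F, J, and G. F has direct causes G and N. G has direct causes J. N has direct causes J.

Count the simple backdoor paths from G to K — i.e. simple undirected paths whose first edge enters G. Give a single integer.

2

A backdoor path from G to K is any simple undirected path whose first edge points into G (i.e. leaves G via a parent).
Parents of G: {J}.
Enumerating:
  P1: G <- J -> N -> F -> K
  P2: G <- J -> K
That exhausts the simple backdoor paths. Count: 2.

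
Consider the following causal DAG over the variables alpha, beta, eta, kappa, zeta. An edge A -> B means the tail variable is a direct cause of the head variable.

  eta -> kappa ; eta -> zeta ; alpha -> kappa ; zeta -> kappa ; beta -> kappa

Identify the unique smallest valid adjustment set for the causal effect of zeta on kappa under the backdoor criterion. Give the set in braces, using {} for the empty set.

{eta}

Variables eligible for adjustment (non-descendants of zeta, excluding zeta and kappa): {alpha, beta, eta}.
Backdoor paths from zeta to kappa:
  P1: zeta <- eta -> kappa
The empty set is not sufficient: P1 (zeta <- eta -> kappa) has no collider blocking it and no conditioned non-collider, so it is open.
Try {eta}:
  P1: blocked at fork node eta ∈ conditioning set.
{eta} contains no descendant of zeta and blocks every backdoor path.
No other singleton works — e.g. {alpha} leaves P1 open — so {eta} is the unique smallest valid adjustment set.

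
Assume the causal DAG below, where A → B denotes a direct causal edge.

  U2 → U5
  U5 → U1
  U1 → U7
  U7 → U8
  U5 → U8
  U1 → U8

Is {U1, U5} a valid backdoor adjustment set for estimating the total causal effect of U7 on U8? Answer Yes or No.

Yes

Backdoor paths from U7 to U8 (paths whose first edge points into U7):
  P1: U7 <- U1 <- U5 -> U8
  P2: U7 <- U1 -> U8
Condition 1 (no descendant of U7 in the set): holds — descendants of U7 are {U8}; none are in {U1, U5}.
Condition 2 (every backdoor path blocked by {U1, U5}):
  P1: blocked at chain node U1 ∈ conditioning set.
  P2: blocked at fork node U1 ∈ conditioning set.
{U1, U5} satisfies the backdoor criterion.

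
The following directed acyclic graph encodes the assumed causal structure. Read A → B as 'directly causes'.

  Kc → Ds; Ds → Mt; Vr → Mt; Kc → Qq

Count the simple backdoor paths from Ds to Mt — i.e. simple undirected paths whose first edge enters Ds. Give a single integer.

A backdoor path from Ds to Mt is any simple undirected path whose first edge points into Ds (i.e. leaves Ds via a parent).
Parents of Ds: {Kc}.
No simple path from any parent of Ds reaches Mt without revisiting Ds, so there are no backdoor paths.

0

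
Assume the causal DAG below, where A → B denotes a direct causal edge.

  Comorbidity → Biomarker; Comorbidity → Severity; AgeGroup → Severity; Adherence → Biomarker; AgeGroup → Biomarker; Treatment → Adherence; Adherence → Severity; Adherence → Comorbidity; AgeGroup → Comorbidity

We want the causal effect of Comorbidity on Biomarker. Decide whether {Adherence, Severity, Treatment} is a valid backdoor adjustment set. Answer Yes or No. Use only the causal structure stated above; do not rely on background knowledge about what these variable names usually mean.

Backdoor paths from Comorbidity to Biomarker (paths whose first edge points into Comorbidity):
  P1: Comorbidity <- AgeGroup -> Biomarker
  P2: Comorbidity <- AgeGroup -> Severity <- Adherence -> Biomarker
  P3: Comorbidity <- Adherence -> Biomarker
  P4: Comorbidity <- Adherence -> Severity <- AgeGroup -> Biomarker
Condition 1 (no descendant of Comorbidity in the set): FAILS — Severity is a descendant of Comorbidity.
Condition 2 (every backdoor path blocked by {Adherence, Severity, Treatment}):
  P1: open — no interior node is in the conditioning set.
  P2: blocked at fork node Adherence ∈ conditioning set.
  P3: blocked at fork node Adherence ∈ conditioning set.
  P4: blocked at fork node Adherence ∈ conditioning set.
{Adherence, Severity, Treatment} does not satisfy the backdoor criterion.

No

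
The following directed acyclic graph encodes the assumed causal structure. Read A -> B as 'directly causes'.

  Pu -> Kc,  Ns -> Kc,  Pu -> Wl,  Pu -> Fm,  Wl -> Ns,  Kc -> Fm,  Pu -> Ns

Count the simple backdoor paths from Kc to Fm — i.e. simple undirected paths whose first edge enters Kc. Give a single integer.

3

A backdoor path from Kc to Fm is any simple undirected path whose first edge points into Kc (i.e. leaves Kc via a parent).
Parents of Kc: {Ns, Pu}.
Enumerating:
  P1: Kc <- Pu -> Fm
  P2: Kc <- Ns <- Pu -> Fm
  P3: Kc <- Ns <- Wl <- Pu -> Fm
That exhausts the simple backdoor paths. Count: 3.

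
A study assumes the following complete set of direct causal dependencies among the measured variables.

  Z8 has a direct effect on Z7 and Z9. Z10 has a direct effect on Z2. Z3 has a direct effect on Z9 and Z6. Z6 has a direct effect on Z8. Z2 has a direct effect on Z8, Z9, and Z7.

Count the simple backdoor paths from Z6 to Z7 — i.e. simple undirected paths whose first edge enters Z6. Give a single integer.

4

A backdoor path from Z6 to Z7 is any simple undirected path whose first edge points into Z6 (i.e. leaves Z6 via a parent).
Parents of Z6: {Z3}.
Enumerating:
  P1: Z6 <- Z3 -> Z9 <- Z2 -> Z8 -> Z7
  P2: Z6 <- Z3 -> Z9 <- Z2 -> Z7
  P3: Z6 <- Z3 -> Z9 <- Z8 <- Z2 -> Z7
  P4: Z6 <- Z3 -> Z9 <- Z8 -> Z7
That exhausts the simple backdoor paths. Count: 4.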